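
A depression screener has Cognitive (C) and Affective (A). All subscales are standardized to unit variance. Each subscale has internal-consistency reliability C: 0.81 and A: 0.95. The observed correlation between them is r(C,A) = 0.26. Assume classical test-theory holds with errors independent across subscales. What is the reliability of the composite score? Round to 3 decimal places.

Var(C+A) = 2 + 2·[0.26] = 2 + 0.52 = 2.52.
With uncorrelated errors the cross-covariances are all true-score covariance, so they carry over unchanged; only the diagonal terms shrink to ρᵢσᵢ².
True-score variance = [0.81 + 0.95] + 0.52 = 1.76 + 0.52 = 2.28.
Reliability = 2.28 / 2.52 = 0.905.

0.905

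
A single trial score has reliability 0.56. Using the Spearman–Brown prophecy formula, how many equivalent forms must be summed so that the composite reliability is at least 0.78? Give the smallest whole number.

k ≥ ρ*(1−ρ₁)/(ρ₁(1−ρ*)) = 0.78·0.44 / (0.56·0.22) = 2.786.
Smallest integer k = 3.

3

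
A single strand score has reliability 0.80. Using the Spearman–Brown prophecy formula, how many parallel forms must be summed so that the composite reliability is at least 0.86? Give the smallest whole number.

k ≥ ρ*(1−ρ₁)/(ρ₁(1−ρ*)) = 0.86·0.20 / (0.80·0.14) = 1.536.
Smallest integer k = 2.

2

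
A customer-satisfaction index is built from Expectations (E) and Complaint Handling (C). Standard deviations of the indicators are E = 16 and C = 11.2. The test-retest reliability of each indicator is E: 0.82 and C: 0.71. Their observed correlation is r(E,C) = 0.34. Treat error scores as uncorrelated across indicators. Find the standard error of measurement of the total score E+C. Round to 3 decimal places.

9.081

Var(total) = 381.44 + 121.856 = 503.296.
True-score variance = 298.982 + 121.856 = 420.838, so reliability = 0.8362.
Error variance = 503.296 − 420.838 = 82.4576; SEM = √82.4576 = 9.081.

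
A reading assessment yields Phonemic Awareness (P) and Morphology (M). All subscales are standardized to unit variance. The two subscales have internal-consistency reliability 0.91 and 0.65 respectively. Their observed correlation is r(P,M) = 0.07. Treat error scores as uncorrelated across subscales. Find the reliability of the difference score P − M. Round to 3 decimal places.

0.763

Var(P−M) = 1 + 1 − 2·0.07 = 2 − 0.14 = 1.86.
Under uncorrelated errors the observed covariances equal the true-score covariances, so only the own-variance terms attenuate.
True-score variance = [0.91 + 0.65] − 0.14 = 1.56 − 0.14 = 1.42.
Reliability = 1.42 / 1.86 = 0.763.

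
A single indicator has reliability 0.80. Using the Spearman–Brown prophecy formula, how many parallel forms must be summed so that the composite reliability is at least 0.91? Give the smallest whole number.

k ≥ ρ*(1−ρ₁)/(ρ₁(1−ρ*)) = 0.91·0.20 / (0.80·0.09) = 2.528.
Smallest integer k = 3.

3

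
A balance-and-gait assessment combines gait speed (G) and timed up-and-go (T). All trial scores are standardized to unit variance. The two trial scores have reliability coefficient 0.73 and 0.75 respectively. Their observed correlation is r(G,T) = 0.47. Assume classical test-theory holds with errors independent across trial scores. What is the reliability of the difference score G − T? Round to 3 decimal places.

0.509

Var(G−T) = 1 + 1 − 2·0.47 = 2 − 0.94 = 1.06.
With uncorrelated errors the cross-covariances are all true-score covariance, so they carry over unchanged; only the diagonal terms shrink to ρᵢσᵢ².
True-score variance = [0.73 + 0.75] − 0.94 = 1.48 − 0.94 = 0.54.
Reliability = 0.54 / 1.06 = 0.509.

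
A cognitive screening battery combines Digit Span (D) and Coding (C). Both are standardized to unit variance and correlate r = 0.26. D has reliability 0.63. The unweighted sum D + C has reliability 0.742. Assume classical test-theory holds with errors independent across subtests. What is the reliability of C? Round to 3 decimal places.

Var(D+C) = 2 + 2·0.26 = 2.520.
True-score variance = ρ_D + ρ_C + 2·0.26, so 0.742 = (0.63 + ρ_C + 0.52) / 2.520.
ρ_C = 0.742·2.520 − 0.63 − 0.52 = 0.720.

0.720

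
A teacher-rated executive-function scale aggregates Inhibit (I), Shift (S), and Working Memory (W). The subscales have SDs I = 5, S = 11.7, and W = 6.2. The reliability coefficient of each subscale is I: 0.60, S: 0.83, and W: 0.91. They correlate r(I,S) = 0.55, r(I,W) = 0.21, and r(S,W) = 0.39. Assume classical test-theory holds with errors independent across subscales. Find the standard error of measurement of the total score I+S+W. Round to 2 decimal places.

6.06

Var(total) = 200.33 + 133.951 = 334.281.
True-score variance = 163.599 + 133.951 = 297.55, so reliability = 0.8901.
Error variance = 334.281 − 297.55 = 36.7309; SEM = √36.7309 = 6.06.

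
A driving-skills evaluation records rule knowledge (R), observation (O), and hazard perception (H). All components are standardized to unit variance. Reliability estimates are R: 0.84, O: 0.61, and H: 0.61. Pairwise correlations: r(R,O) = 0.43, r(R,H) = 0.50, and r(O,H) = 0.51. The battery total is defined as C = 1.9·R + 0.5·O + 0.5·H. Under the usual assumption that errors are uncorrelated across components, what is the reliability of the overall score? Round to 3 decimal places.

0.874

Var(C) = 1.9² + 0.5² + 0.5² + 2·[0.95·0.43 + 0.95·0.50 + 0.25·0.51] = 4.11 + 2.022 = 6.132.
With uncorrelated errors the cross-covariances are all true-score covariance, so they carry over unchanged; only the diagonal terms shrink to ρᵢσᵢ².
True-score variance = [1.9²·0.84 + 0.5²·0.61 + 0.5²·0.61] + 2.022 = 3.3374 + 2.022 = 5.3594.
Reliability = 5.3594 / 6.132 = 0.874.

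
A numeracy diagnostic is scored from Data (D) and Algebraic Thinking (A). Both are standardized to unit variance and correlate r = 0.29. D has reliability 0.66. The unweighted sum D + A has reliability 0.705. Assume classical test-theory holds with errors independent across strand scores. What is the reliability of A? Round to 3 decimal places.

0.579

Var(D+A) = 2 + 2·0.29 = 2.580.
True-score variance = ρ_D + ρ_A + 2·0.29, so 0.705 = (0.66 + ρ_A + 0.58) / 2.580.
ρ_A = 0.705·2.580 − 0.66 − 0.58 = 0.579.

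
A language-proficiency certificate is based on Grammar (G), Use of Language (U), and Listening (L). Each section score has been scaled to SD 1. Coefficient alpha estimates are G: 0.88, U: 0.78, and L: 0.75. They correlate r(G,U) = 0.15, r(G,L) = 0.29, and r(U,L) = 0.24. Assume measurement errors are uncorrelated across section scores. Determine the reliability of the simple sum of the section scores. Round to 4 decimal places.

0.8647

Var(G+U+L) = 3 + 2·[0.15 + 0.29 + 0.24] = 3 + 1.36 = 4.36.
Because errors are independent across components, Cov(Tᵢ,Tⱼ) = Cov(Xᵢ,Xⱼ); the off-diagonal part of the true-score variance is the same as above.
True-score variance = [0.88 + 0.78 + 0.75] + 1.36 = 2.41 + 1.36 = 3.77.
Reliability = 3.77 / 4.36 = 0.8647.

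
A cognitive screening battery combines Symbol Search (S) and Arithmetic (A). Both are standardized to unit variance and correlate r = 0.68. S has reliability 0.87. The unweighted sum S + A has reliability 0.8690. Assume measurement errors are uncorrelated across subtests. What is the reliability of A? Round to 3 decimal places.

0.690

Var(S+A) = 2 + 2·0.68 = 3.360.
True-score variance = ρ_S + ρ_A + 2·0.68, so 0.8690 = (0.87 + ρ_A + 1.36) / 3.360.
ρ_A = 0.8690·3.360 − 0.87 − 1.36 = 0.690.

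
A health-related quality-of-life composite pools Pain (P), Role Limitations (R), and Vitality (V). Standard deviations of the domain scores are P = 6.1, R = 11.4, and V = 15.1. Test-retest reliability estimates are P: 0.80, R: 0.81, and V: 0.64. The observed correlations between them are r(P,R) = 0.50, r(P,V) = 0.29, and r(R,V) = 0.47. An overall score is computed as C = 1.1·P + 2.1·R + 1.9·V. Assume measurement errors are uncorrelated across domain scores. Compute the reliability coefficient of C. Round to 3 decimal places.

Var(C) = 1.1²·6.1² + 2.1²·11.4² + 1.9²·15.1² + 2·[2.31·6.1·11.4·0.50 + 2.09·6.1·15.1·0.29 + 3.99·11.4·15.1·0.47] = 1441.26 + 917.921 = 2359.19.
Because errors are independent across components, Cov(Tᵢ,Tⱼ) = Cov(Xᵢ,Xⱼ); the off-diagonal part of the true-score variance is the same as above.
True-score variance = [1.1²·6.1²·0.80 + 2.1²·11.4²·0.81 + 1.9²·15.1²·0.64] + 917.921 = 1027.04 + 917.921 = 1944.97.
Reliability = 1944.97 / 2359.19 = 0.824.

0.824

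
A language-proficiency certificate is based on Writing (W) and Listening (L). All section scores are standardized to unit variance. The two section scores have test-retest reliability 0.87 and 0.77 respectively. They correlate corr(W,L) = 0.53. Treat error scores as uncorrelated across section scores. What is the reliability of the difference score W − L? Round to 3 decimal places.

0.617

Var(W−L) = 1 + 1 − 2·0.53 = 2 − 1.06 = 0.94.
Because errors are independent across components, Cov(Tᵢ,Tⱼ) = Cov(Xᵢ,Xⱼ); the off-diagonal part of the true-score variance is the same as above.
True-score variance = [0.87 + 0.77] − 1.06 = 1.64 − 1.06 = 0.58.
Reliability = 0.58 / 0.94 = 0.617.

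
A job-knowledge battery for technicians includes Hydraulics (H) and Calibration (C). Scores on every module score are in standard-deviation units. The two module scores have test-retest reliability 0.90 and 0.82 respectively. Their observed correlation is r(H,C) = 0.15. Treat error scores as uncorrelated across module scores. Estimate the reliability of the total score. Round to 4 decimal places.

Var(H+C) = 2 + 2·[0.15] = 2 + 0.3 = 2.3.
With uncorrelated errors the cross-covariances are all true-score covariance, so they carry over unchanged; only the diagonal terms shrink to ρᵢσᵢ².
True-score variance = [0.90 + 0.82] + 0.3 = 1.72 + 0.3 = 2.02.
Reliability = 2.02 / 2.3 = 0.8783.

0.8783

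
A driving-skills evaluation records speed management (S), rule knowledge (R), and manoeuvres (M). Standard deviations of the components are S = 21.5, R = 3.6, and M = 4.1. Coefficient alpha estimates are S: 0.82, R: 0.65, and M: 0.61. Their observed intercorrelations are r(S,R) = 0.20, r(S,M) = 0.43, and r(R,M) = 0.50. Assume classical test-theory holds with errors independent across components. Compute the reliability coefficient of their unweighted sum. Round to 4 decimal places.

0.8463

Var(S+R+M) = 21.5² + 3.6² + 4.1² + 2·[21.5·3.6·0.20 + 21.5·4.1·0.43 + 3.6·4.1·0.50] = 492.02 + 121.529 = 613.549.
Because errors are independent across components, Cov(Tᵢ,Tⱼ) = Cov(Xᵢ,Xⱼ); the off-diagonal part of the true-score variance is the same as above.
True-score variance = [21.5²·0.82 + 3.6²·0.65 + 4.1²·0.61] + 121.529 = 397.723 + 121.529 = 519.252.
Reliability = 519.252 / 613.549 = 0.8463.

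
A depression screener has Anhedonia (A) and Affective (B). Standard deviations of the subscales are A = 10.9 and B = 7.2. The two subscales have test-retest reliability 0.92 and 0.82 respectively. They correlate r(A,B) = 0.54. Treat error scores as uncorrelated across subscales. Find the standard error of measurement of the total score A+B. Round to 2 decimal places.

Var(total) = 170.65 + 84.7584 = 255.408.
True-score variance = 151.814 + 84.7584 = 236.572, so reliability = 0.9263.
Error variance = 255.408 − 236.572 = 18.836; SEM = √18.836 = 4.34.

4.34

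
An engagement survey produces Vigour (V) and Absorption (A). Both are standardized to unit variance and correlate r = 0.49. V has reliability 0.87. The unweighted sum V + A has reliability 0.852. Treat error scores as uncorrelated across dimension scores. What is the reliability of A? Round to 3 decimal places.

0.689

Var(V+A) = 2 + 2·0.49 = 2.980.
True-score variance = ρ_V + ρ_A + 2·0.49, so 0.852 = (0.87 + ρ_A + 0.98) / 2.980.
ρ_A = 0.852·2.980 − 0.87 − 0.98 = 0.689.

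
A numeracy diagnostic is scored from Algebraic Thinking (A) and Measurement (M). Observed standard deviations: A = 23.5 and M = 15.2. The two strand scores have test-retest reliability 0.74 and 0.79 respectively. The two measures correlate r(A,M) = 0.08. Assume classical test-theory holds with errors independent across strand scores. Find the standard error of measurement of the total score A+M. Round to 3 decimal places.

Var(total) = 783.29 + 57.152 = 840.442.
True-score variance = 591.187 + 57.152 = 648.339, so reliability = 0.7714.
Error variance = 840.442 − 648.339 = 192.103; SEM = √192.103 = 13.860.

13.860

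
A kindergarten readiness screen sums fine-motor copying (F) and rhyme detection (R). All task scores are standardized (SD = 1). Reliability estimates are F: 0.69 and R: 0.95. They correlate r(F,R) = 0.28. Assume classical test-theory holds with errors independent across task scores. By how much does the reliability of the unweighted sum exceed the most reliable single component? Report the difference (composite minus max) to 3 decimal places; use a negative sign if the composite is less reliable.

-0.091

Var(sum) = 2 + 0.56 = 2.56; true-score variance = 1.64 + 0.56 = 2.2; composite reliability = 0.8594.
Max component reliability = 0.9500.
Difference = 0.8594 − 0.9500 = -0.091.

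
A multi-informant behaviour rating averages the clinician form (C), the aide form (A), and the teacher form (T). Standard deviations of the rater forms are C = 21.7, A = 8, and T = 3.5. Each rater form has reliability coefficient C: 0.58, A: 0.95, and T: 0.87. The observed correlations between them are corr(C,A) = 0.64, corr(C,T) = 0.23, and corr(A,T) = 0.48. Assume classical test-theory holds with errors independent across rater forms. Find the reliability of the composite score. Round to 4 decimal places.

Var(C+A+T) = 21.7² + 8² + 3.5² + 2·[21.7·8·0.64 + 21.7·3.5·0.23 + 8·3.5·0.48] = 547.14 + 284.025 = 831.165.
Because errors are independent across components, Cov(Tᵢ,Tⱼ) = Cov(Xᵢ,Xⱼ); the off-diagonal part of the true-score variance is the same as above.
True-score variance = [21.7²·0.58 + 8²·0.95 + 3.5²·0.87] + 284.025 = 344.574 + 284.025 = 628.599.
Reliability = 628.599 / 831.165 = 0.7563.

0.7563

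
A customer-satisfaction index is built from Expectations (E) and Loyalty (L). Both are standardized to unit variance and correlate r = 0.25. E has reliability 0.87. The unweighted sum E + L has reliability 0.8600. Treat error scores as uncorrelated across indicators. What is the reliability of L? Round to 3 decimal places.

Var(E+L) = 2 + 2·0.25 = 2.500.
True-score variance = ρ_E + ρ_L + 2·0.25, so 0.8600 = (0.87 + ρ_L + 0.50) / 2.500.
ρ_L = 0.8600·2.500 − 0.87 − 0.50 = 0.780.

0.780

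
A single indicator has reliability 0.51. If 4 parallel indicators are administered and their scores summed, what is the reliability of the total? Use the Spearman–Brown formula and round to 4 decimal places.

0.8063

ρ_k = kρ / (1 + (k−1)ρ) = 4·0.51 / (1 + 3·0.51) = 2.040 / 2.530 = 0.8063.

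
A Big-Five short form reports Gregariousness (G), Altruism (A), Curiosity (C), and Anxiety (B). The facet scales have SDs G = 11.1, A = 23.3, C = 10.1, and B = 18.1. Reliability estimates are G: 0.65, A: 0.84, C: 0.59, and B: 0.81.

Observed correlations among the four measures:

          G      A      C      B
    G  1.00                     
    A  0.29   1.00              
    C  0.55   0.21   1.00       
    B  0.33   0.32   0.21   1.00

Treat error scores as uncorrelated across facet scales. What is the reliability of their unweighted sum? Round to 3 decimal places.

0.880

Var(G+A+C+B) = 11.1² + 23.3² + 10.1² + 18.1² + 2·[11.1·23.3·0.29 + 11.1·10.1·0.55 + 11.1·18.1·0.33 + 23.3·10.1·0.21 + 23.3·18.1·0.32 + 10.1·18.1·0.21] = 1095.72 + 851.453 = 1947.17.
Under uncorrelated errors the observed covariances equal the true-score covariances, so only the own-variance terms attenuate.
True-score variance = [11.1²·0.65 + 23.3²·0.84 + 10.1²·0.59 + 18.1²·0.81] + 851.453 = 861.664 + 851.453 = 1713.12.
Reliability = 1713.12 / 1947.17 = 0.880.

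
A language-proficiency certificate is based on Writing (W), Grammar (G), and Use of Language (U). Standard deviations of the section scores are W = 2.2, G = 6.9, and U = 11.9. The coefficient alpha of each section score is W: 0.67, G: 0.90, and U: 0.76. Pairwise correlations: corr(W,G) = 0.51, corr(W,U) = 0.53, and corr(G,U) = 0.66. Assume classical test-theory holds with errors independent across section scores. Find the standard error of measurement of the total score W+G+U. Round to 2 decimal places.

6.35

Var(total) = 194.06 + 151.62 = 345.68.
True-score variance = 153.715 + 151.62 = 305.335, so reliability = 0.8833.
Error variance = 345.68 − 305.335 = 40.3446; SEM = √40.3446 = 6.35.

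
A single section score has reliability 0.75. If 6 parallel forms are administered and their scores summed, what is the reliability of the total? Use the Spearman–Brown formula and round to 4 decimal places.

0.9474

ρ_k = kρ / (1 + (k−1)ρ) = 6·0.75 / (1 + 5·0.75) = 4.500 / 4.750 = 0.9474.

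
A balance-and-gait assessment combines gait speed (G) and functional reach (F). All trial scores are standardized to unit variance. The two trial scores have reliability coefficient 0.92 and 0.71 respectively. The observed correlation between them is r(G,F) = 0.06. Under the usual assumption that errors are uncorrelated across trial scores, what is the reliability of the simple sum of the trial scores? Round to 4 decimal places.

Var(G+F) = 2 + 2·[0.06] = 2 + 0.12 = 2.12.
Because errors are independent across components, Cov(Tᵢ,Tⱼ) = Cov(Xᵢ,Xⱼ); the off-diagonal part of the true-score variance is the same as above.
True-score variance = [0.92 + 0.71] + 0.12 = 1.63 + 0.12 = 1.75.
Reliability = 1.75 / 2.12 = 0.8255.

0.8255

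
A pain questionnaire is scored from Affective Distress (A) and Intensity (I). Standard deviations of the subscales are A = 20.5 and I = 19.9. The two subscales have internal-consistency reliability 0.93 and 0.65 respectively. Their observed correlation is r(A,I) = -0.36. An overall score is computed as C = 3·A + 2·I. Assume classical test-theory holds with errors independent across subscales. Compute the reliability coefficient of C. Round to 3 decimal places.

0.773

Var(C) = 3²·20.5² + 2²·19.9² + 2·[6·20.5·19.9·(-0.36)] = 5366.29 − 1762.34 = 3603.95.
Because errors are independent across components, Cov(Tᵢ,Tⱼ) = Cov(Xᵢ,Xⱼ); the off-diagonal part of the true-score variance is the same as above.
True-score variance = [3²·20.5²·0.93 + 2²·19.9²·0.65] − 1762.34 = 4547.12 − 1762.34 = 2784.77.
Reliability = 2784.77 / 3603.95 = 0.773.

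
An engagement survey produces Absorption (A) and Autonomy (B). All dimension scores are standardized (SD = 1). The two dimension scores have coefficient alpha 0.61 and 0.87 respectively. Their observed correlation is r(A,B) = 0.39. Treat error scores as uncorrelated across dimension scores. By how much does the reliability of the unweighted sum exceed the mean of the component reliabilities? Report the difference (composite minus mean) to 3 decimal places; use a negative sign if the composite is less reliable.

Var(sum) = 2 + 0.78 = 2.78; true-score variance = 1.48 + 0.78 = 2.26; composite reliability = 0.8129.
Mean component reliability = 0.7400.
Difference = 0.8129 − 0.7400 = 0.073.

0.073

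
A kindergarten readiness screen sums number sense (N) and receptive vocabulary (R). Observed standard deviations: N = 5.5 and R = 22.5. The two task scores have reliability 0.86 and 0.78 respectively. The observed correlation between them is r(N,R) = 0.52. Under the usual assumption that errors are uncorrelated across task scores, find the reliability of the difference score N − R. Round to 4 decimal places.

0.7165

Var(N−R) = 5.5² + 22.5² − 2·5.5·22.5·0.52 = 536.5 − 128.7 = 407.8.
With uncorrelated errors the cross-covariances are all true-score covariance, so they carry over unchanged; only the diagonal terms shrink to ρᵢσᵢ².
True-score variance = [5.5²·0.86 + 22.5²·0.78] − 128.7 = 420.89 − 128.7 = 292.19.
Reliability = 292.19 / 407.8 = 0.7165.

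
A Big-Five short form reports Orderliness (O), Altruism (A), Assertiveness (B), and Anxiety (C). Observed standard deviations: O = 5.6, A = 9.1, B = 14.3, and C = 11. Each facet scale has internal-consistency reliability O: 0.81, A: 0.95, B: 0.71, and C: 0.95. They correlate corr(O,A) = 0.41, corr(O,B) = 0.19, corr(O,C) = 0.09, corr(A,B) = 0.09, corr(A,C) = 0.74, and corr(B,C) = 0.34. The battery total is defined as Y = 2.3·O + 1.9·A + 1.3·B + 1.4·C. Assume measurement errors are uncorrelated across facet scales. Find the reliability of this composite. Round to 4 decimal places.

Var(Y) = 2.3²·5.6² + 1.9²·9.1² + 1.3²·14.3² + 1.4²·11² + 2·[4.37·5.6·9.1·0.41 + 2.99·5.6·14.3·0.19 + 3.22·5.6·11·0.09 + 2.47·9.1·14.3·0.09 + 2.66·9.1·11·0.74 + 1.82·14.3·11·0.34] = 1047.59 + 955.904 = 2003.49.
With uncorrelated errors the cross-covariances are all true-score covariance, so they carry over unchanged; only the diagonal terms shrink to ρᵢσᵢ².
True-score variance = [2.3²·5.6²·0.81 + 1.9²·9.1²·0.95 + 1.3²·14.3²·0.71 + 1.4²·11²·0.95] + 955.904 = 889.041 + 955.904 = 1844.95.
Reliability = 1844.95 / 2003.49 = 0.9209.

0.9209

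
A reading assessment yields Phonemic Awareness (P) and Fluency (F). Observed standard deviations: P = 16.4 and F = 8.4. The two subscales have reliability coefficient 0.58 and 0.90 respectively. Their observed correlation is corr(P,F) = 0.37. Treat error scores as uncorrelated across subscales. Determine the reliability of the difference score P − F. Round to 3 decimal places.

Var(P−F) = 16.4² + 8.4² − 2·16.4·8.4·0.37 = 339.52 − 101.942 = 237.578.
With uncorrelated errors the cross-covariances are all true-score covariance, so they carry over unchanged; only the diagonal terms shrink to ρᵢσᵢ².
True-score variance = [16.4²·0.58 + 8.4²·0.90] − 101.942 = 219.501 − 101.942 = 117.558.
Reliability = 117.558 / 237.578 = 0.495.

0.495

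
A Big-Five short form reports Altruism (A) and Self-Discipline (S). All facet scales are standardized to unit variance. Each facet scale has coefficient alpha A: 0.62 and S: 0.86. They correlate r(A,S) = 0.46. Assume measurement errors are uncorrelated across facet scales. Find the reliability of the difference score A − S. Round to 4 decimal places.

Var(A−S) = 1 + 1 − 2·0.46 = 2 − 0.92 = 1.08.
Because errors are independent across components, Cov(Tᵢ,Tⱼ) = Cov(Xᵢ,Xⱼ); the off-diagonal part of the true-score variance is the same as above.
True-score variance = [0.62 + 0.86] − 0.92 = 1.48 − 0.92 = 0.56.
Reliability = 0.56 / 1.08 = 0.5185.

0.5185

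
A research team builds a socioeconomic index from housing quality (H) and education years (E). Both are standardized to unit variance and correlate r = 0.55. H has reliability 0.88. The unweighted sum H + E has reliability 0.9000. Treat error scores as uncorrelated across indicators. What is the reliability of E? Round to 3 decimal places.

0.810

Var(H+E) = 2 + 2·0.55 = 3.100.
True-score variance = ρ_H + ρ_E + 2·0.55, so 0.9000 = (0.88 + ρ_E + 1.10) / 3.100.
ρ_E = 0.9000·3.100 − 0.88 − 1.10 = 0.810.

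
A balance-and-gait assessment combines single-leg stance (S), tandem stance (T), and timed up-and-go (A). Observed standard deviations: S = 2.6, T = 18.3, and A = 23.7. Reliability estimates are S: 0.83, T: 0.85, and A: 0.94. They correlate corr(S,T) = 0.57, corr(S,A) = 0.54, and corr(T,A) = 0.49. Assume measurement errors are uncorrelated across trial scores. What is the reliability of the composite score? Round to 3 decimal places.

0.941

Var(S+T+A) = 2.6² + 18.3² + 23.7² + 2·[2.6·18.3·0.57 + 2.6·23.7·0.54 + 18.3·23.7·0.49] = 903.34 + 545.827 = 1449.17.
With uncorrelated errors the cross-covariances are all true-score covariance, so they carry over unchanged; only the diagonal terms shrink to ρᵢσᵢ².
True-score variance = [2.6²·0.83 + 18.3²·0.85 + 23.7²·0.94] + 545.827 = 818.256 + 545.827 = 1364.08.
Reliability = 1364.08 / 1449.17 = 0.941.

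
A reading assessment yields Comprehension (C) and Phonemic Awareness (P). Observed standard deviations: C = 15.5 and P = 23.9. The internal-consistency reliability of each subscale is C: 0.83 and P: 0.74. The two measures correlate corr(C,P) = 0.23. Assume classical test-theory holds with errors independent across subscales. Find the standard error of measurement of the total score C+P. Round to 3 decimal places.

Var(total) = 811.46 + 170.407 = 981.867.
True-score variance = 622.103 + 170.407 = 792.51, so reliability = 0.8071.
Error variance = 981.867 − 792.51 = 189.357; SEM = √189.357 = 13.761.

13.761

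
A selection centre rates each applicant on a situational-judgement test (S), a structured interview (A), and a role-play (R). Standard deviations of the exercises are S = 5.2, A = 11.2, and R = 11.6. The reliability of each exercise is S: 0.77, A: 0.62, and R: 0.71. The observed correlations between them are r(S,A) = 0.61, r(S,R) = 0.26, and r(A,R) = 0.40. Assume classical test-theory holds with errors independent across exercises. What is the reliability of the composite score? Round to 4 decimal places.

Var(S+A+R) = 5.2² + 11.2² + 11.6² + 2·[5.2·11.2·0.61 + 5.2·11.6·0.26 + 11.2·11.6·0.40] = 287.04 + 206.355 = 493.395.
With uncorrelated errors the cross-covariances are all true-score covariance, so they carry over unchanged; only the diagonal terms shrink to ρᵢσᵢ².
True-score variance = [5.2²·0.77 + 11.2²·0.62 + 11.6²·0.71] + 206.355 = 194.131 + 206.355 = 400.486.
Reliability = 400.486 / 493.395 = 0.8117.

0.8117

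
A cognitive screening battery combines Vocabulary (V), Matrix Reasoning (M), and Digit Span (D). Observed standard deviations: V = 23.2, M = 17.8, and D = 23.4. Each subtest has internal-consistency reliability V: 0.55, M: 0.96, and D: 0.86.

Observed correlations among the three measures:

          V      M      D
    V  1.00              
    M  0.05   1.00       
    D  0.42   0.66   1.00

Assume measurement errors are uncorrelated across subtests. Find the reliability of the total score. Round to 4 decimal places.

Var(V+M+D) = 23.2² + 17.8² + 23.4² + 2·[23.2·17.8·0.05 + 23.2·23.4·0.42 + 17.8·23.4·0.66] = 1402.64 + 1047.12 = 2449.76.
With uncorrelated errors the cross-covariances are all true-score covariance, so they carry over unchanged; only the diagonal terms shrink to ρᵢσᵢ².
True-score variance = [23.2²·0.55 + 17.8²·0.96 + 23.4²·0.86] + 1047.12 = 1071.1 + 1047.12 = 2118.22.
Reliability = 2118.22 / 2449.76 = 0.8647.

0.8647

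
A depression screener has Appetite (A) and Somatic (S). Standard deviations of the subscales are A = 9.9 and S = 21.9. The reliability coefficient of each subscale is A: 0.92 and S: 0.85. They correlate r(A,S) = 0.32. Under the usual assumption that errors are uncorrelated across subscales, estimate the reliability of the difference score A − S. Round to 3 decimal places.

Var(A−S) = 9.9² + 21.9² − 2·9.9·21.9·0.32 = 577.62 − 138.758 = 438.862.
Because errors are independent across components, Cov(Tᵢ,Tⱼ) = Cov(Xᵢ,Xⱼ); the off-diagonal part of the true-score variance is the same as above.
True-score variance = [9.9²·0.92 + 21.9²·0.85] − 138.758 = 497.838 − 138.758 = 359.079.
Reliability = 359.079 / 438.862 = 0.818.

0.818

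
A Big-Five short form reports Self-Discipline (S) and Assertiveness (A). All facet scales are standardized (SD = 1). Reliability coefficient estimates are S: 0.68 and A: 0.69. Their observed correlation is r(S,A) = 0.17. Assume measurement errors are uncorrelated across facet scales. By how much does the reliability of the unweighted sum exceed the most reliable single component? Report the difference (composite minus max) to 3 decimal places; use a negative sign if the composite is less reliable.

0.041

Var(sum) = 2 + 0.34 = 2.34; true-score variance = 1.37 + 0.34 = 1.71; composite reliability = 0.7308.
Max component reliability = 0.6900.
Difference = 0.7308 − 0.6900 = 0.041.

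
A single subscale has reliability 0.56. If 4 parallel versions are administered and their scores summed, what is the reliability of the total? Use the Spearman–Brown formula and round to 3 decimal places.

ρ_k = kρ / (1 + (k−1)ρ) = 4·0.56 / (1 + 3·0.56) = 2.240 / 2.680 = 0.836.

0.836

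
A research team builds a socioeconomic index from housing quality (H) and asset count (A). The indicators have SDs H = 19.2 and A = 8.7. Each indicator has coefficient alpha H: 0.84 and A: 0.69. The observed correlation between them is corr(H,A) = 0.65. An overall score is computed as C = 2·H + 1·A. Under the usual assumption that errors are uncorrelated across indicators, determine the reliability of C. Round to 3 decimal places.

0.869

Var(C) = 2²·19.2² + 8.7² + 2·[2·19.2·8.7·0.65] = 1550.25 + 434.304 = 1984.55.
Because errors are independent across components, Cov(Tᵢ,Tⱼ) = Cov(Xᵢ,Xⱼ); the off-diagonal part of the true-score variance is the same as above.
True-score variance = [2²·19.2²·0.84 + 8.7²·0.69] + 434.304 = 1290.86 + 434.304 = 1725.16.
Reliability = 1725.16 / 1984.55 = 0.869.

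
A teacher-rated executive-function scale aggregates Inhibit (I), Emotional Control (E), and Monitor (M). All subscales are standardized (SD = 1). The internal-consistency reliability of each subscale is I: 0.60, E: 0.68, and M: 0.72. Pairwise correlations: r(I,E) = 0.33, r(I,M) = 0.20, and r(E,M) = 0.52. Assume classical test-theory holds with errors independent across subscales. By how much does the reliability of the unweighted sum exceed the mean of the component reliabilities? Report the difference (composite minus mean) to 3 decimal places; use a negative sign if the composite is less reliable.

0.137

Var(sum) = 3 + 2.1 = 5.1; true-score variance = 2 + 2.1 = 4.1; composite reliability = 0.8039.
Mean component reliability = 0.6667.
Difference = 0.8039 − 0.6667 = 0.137.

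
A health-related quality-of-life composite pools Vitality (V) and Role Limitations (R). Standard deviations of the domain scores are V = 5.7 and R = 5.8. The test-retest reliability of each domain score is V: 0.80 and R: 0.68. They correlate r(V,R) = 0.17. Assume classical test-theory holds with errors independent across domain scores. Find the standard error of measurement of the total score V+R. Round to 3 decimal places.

4.155

Var(total) = 66.13 + 11.2404 = 77.3704.
True-score variance = 48.8672 + 11.2404 = 60.1076, so reliability = 0.7769.
Error variance = 77.3704 − 60.1076 = 17.2628; SEM = √17.2628 = 4.155.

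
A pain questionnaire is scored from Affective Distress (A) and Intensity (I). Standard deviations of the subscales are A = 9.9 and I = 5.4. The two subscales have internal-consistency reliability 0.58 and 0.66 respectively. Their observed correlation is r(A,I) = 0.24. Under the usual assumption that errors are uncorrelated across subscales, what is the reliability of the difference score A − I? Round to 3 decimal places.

Var(A−I) = 9.9² + 5.4² − 2·9.9·5.4·0.24 = 127.17 − 25.6608 = 101.509.
Under uncorrelated errors the observed covariances equal the true-score covariances, so only the own-variance terms attenuate.
True-score variance = [9.9²·0.58 + 5.4²·0.66] − 25.6608 = 76.0914 − 25.6608 = 50.4306.
Reliability = 50.4306 / 101.509 = 0.497.

0.497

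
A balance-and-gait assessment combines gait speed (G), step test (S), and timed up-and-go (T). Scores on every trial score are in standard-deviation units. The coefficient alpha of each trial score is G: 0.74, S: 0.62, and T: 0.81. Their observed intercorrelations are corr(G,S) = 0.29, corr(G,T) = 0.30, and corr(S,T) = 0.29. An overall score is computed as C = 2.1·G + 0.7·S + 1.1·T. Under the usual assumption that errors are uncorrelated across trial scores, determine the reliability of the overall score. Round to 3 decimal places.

Var(C) = 2.1² + 0.7² + 1.1² + 2·[1.47·0.29 + 2.31·0.30 + 0.77·0.29] = 6.11 + 2.6852 = 8.7952.
With uncorrelated errors the cross-covariances are all true-score covariance, so they carry over unchanged; only the diagonal terms shrink to ρᵢσᵢ².
True-score variance = [2.1²·0.74 + 0.7²·0.62 + 1.1²·0.81] + 2.6852 = 4.5473 + 2.6852 = 7.2325.
Reliability = 7.2325 / 8.7952 = 0.822.

0.822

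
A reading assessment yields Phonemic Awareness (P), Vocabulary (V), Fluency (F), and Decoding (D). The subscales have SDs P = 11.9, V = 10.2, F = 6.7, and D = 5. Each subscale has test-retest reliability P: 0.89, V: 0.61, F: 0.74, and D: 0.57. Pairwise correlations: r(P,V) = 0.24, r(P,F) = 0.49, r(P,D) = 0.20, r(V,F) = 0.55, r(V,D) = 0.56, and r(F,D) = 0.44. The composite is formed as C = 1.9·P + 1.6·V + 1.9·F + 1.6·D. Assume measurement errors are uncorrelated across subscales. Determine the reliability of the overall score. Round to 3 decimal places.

0.885

Var(C) = 1.9²·11.9² + 1.6²·10.2² + 1.9²·6.7² + 1.6²·5² + 2·[3.04·11.9·10.2·0.24 + 3.61·11.9·6.7·0.49 + 3.04·11.9·5·0.20 + 3.04·10.2·6.7·0.55 + 2.56·10.2·5·0.56 + 3.04·6.7·5·0.44] = 1003.61 + 995.914 = 1999.52.
Under uncorrelated errors the observed covariances equal the true-score covariances, so only the own-variance terms attenuate.
True-score variance = [1.9²·11.9²·0.89 + 1.6²·10.2²·0.61 + 1.9²·6.7²·0.74 + 1.6²·5²·0.57] + 995.914 = 773.847 + 995.914 = 1769.76.
Reliability = 1769.76 / 1999.52 = 0.885.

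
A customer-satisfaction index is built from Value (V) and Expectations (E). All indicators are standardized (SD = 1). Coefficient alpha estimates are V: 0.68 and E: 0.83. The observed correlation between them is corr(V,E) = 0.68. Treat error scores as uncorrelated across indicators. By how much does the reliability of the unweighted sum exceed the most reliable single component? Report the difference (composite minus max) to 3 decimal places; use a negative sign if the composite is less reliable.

0.024

Var(sum) = 2 + 1.36 = 3.36; true-score variance = 1.51 + 1.36 = 2.87; composite reliability = 0.8542.
Max component reliability = 0.8300.
Difference = 0.8542 − 0.8300 = 0.024.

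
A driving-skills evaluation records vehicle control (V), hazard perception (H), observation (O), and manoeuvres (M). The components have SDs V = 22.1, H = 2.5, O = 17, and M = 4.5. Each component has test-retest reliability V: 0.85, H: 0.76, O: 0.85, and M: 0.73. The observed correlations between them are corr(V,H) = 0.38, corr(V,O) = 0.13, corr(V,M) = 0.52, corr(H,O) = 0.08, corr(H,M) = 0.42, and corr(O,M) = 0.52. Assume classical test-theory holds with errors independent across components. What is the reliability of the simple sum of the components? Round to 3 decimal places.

0.892

Var(V+H+O+M) = 22.1² + 2.5² + 17² + 4.5² + 2·[22.1·2.5·0.38 + 22.1·17·0.13 + 22.1·4.5·0.52 + 2.5·17·0.08 + 2.5·4.5·0.42 + 17·4.5·0.52] = 803.91 + 338.91 = 1142.82.
Because errors are independent across components, Cov(Tᵢ,Tⱼ) = Cov(Xᵢ,Xⱼ); the off-diagonal part of the true-score variance is the same as above.
True-score variance = [22.1²·0.85 + 2.5²·0.76 + 17²·0.85 + 4.5²·0.73] + 338.91 = 680.331 + 338.91 = 1019.24.
Reliability = 1019.24 / 1142.82 = 0.892.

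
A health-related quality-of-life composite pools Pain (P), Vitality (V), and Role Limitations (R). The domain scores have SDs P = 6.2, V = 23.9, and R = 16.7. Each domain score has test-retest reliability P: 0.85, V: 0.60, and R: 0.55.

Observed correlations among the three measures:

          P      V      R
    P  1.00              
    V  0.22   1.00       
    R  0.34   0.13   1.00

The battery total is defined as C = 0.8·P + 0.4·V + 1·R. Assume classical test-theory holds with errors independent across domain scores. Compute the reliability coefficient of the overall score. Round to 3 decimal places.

Var(C) = 0.8²·6.2² + 0.4²·23.9² + 16.7² + 2·[0.32·6.2·23.9·0.22 + 0.8·6.2·16.7·0.34 + 0.4·23.9·16.7·0.13] = 394.885 + 118.699 = 513.584.
Because errors are independent across components, Cov(Tᵢ,Tⱼ) = Cov(Xᵢ,Xⱼ); the off-diagonal part of the true-score variance is the same as above.
True-score variance = [0.8²·6.2²·0.85 + 0.4²·23.9²·0.60 + 16.7²·0.55] + 118.699 = 229.137 + 118.699 = 347.836.
Reliability = 347.836 / 513.584 = 0.677.

0.677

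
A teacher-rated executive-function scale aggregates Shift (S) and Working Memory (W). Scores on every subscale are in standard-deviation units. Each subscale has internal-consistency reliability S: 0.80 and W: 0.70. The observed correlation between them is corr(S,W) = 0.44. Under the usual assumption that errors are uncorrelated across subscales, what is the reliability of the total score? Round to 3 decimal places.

0.826

Var(S+W) = 2 + 2·[0.44] = 2 + 0.88 = 2.88.
Under uncorrelated errors the observed covariances equal the true-score covariances, so only the own-variance terms attenuate.
True-score variance = [0.80 + 0.70] + 0.88 = 1.5 + 0.88 = 2.38.
Reliability = 2.38 / 2.88 = 0.826.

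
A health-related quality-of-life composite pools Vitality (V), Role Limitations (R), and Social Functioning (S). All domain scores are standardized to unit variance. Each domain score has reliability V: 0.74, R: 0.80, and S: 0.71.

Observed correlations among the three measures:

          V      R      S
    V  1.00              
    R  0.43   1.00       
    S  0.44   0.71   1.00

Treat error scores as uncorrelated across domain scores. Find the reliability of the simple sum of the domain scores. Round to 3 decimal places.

0.878

Var(V+R+S) = 3 + 2·[0.43 + 0.44 + 0.71] = 3 + 3.16 = 6.16.
With uncorrelated errors the cross-covariances are all true-score covariance, so they carry over unchanged; only the diagonal terms shrink to ρᵢσᵢ².
True-score variance = [0.74 + 0.80 + 0.71] + 3.16 = 2.25 + 3.16 = 5.41.
Reliability = 5.41 / 6.16 = 0.878.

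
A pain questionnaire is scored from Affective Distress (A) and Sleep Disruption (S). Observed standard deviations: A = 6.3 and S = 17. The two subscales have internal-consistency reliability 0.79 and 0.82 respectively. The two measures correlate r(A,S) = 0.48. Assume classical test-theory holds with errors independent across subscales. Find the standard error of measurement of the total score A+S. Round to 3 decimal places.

Var(total) = 328.69 + 102.816 = 431.506.
True-score variance = 268.335 + 102.816 = 371.151, so reliability = 0.8601.
Error variance = 431.506 − 371.151 = 60.3549; SEM = √60.3549 = 7.769.

7.769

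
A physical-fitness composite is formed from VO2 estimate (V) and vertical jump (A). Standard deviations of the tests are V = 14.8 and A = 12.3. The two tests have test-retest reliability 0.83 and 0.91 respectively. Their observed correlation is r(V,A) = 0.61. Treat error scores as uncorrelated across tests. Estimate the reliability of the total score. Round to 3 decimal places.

Var(V+A) = 14.8² + 12.3² + 2·[14.8·12.3·0.61] = 370.33 + 222.089 = 592.419.
With uncorrelated errors the cross-covariances are all true-score covariance, so they carry over unchanged; only the diagonal terms shrink to ρᵢσᵢ².
True-score variance = [14.8²·0.83 + 12.3²·0.91] + 222.089 = 319.477 + 222.089 = 541.566.
Reliability = 541.566 / 592.419 = 0.914.

0.914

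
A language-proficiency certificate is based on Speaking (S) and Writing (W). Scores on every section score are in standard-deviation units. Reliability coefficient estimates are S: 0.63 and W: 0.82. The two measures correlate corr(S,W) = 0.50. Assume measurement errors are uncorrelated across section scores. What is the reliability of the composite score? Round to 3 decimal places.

0.817

Var(S+W) = 2 + 2·[0.50] = 2 + 1 = 3.
Because errors are independent across components, Cov(Tᵢ,Tⱼ) = Cov(Xᵢ,Xⱼ); the off-diagonal part of the true-score variance is the same as above.
True-score variance = [0.63 + 0.82] + 1 = 1.45 + 1 = 2.45.
Reliability = 2.45 / 3 = 0.817.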